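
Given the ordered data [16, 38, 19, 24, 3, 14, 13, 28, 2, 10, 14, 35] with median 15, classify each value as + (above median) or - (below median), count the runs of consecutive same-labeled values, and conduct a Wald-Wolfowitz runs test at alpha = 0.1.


Step 1: Compute median = 15; label A = above, B = below.
Labels in order: AAAABBBABBBA  (n_A = 6, n_B = 6)
Step 2: Count runs R = 5.
Step 3: Under H0 (random ordering), E[R] = 2*n_A*n_B/(n_A+n_B) + 1 = 2*6*6/12 + 1 = 7.0000.
        Var[R] = 2*n_A*n_B*(2*n_A*n_B - n_A - n_B) / ((n_A+n_B)^2 * (n_A+n_B-1)) = 4320/1584 = 2.7273.
        SD[R] = 1.6514.
Step 4: Continuity-corrected z = (R + 0.5 - E[R]) / SD[R] = (5 + 0.5 - 7.0000) / 1.6514 = -0.9083.
Step 5: Two-sided p-value via normal approximation = 2*(1 - Phi(|z|)) = 0.363722.
Step 6: alpha = 0.1. fail to reject H0.

R = 5, z = -0.9083, p = 0.363722, fail to reject H0.


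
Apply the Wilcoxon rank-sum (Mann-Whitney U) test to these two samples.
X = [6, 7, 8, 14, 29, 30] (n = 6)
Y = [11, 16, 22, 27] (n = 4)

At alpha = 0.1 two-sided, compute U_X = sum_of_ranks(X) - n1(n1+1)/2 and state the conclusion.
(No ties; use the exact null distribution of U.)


Step 1: Combine and sort all 10 observations; assign midranks.
sorted (value, group): (6,X), (7,X), (8,X), (11,Y), (14,X), (16,Y), (22,Y), (27,Y), (29,X), (30,X)
ranks: 6->1, 7->2, 8->3, 11->4, 14->5, 16->6, 22->7, 27->8, 29->9, 30->10
Step 2: Rank sum for X: R1 = 1 + 2 + 3 + 5 + 9 + 10 = 30.
Step 3: U_X = R1 - n1(n1+1)/2 = 30 - 6*7/2 = 30 - 21 = 9.
       U_Y = n1*n2 - U_X = 24 - 9 = 15.
Step 4: No ties, so the exact null distribution of U (based on enumerating the C(10,6) = 210 equally likely rank assignments) gives the two-sided p-value.
Step 5: p-value = 0.609524; compare to alpha = 0.1. fail to reject H0.

U_X = 9, p = 0.609524, fail to reject H0 at alpha = 0.1.


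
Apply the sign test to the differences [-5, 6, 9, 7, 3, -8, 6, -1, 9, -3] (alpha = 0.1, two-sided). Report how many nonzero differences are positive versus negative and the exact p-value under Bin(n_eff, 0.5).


Step 1: Discard zero differences. Original n = 10; n_eff = number of nonzero differences = 10.
Nonzero differences (with sign): -5, +6, +9, +7, +3, -8, +6, -1, +9, -3
Step 2: Count signs: positive = 6, negative = 4.
Step 3: Under H0: P(positive) = 0.5, so the number of positives S ~ Bin(10, 0.5).
Step 4: Two-sided exact p-value = sum of Bin(10,0.5) probabilities at or below the observed probability = 0.753906.
Step 5: alpha = 0.1. fail to reject H0.

n_eff = 10, pos = 6, neg = 4, p = 0.753906, fail to reject H0.


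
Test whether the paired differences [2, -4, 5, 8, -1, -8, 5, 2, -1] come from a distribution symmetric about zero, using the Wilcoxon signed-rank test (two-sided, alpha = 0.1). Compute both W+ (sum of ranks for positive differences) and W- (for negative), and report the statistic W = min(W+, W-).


Step 1: Drop any zero differences (none here) and take |d_i|.
|d| = [2, 4, 5, 8, 1, 8, 5, 2, 1]
Step 2: Midrank |d_i| (ties get averaged ranks).
ranks: |2|->3.5, |4|->5, |5|->6.5, |8|->8.5, |1|->1.5, |8|->8.5, |5|->6.5, |2|->3.5, |1|->1.5
Step 3: Attach original signs; sum ranks with positive sign and with negative sign.
W+ = 3.5 + 6.5 + 8.5 + 6.5 + 3.5 = 28.5
W- = 5 + 1.5 + 8.5 + 1.5 = 16.5
(Check: W+ + W- = 45 should equal n(n+1)/2 = 45.)
Step 4: Test statistic W = min(W+, W-) = 16.5.
Step 5: Ties in |d|, so use the tie-corrected normal approximation.
        E[W] = n(n+1)/4 = 9*10/4 = 22.5.
        Tie groups: |d|=1 (t=2), |d|=2 (t=2), |d|=5 (t=2), |d|=8 (t=2); sum(t^3 - t) = 24.
        Var[W] = n(n+1)(2n+1)/24 - sum(t^3-t)/48 = 1710/24 - 24/48 = 70.75.
        z = (W - E[W]) / sqrt(Var[W]) = (16.5 - 22.5) / 8.4113 = -0.7133.
        Two-sided p = 2*Phi(z) = 0.475644.
Step 6: alpha = 0.1. fail to reject H0.

W+ = 28.5, W- = 16.5, W = min = 16.5, p = 0.475644, fail to reject H0.


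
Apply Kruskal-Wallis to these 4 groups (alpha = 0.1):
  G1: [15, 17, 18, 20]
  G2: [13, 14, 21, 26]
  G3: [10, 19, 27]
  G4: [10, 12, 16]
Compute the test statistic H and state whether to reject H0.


Step 1: Combine all N = 14 observations and assign midranks.
sorted (value, group, rank): (10,G3,1.5), (10,G4,1.5), (12,G4,3), (13,G2,4), (14,G2,5), (15,G1,6), (16,G4,7), (17,G1,8), (18,G1,9), (19,G3,10), (20,G1,11), (21,G2,12), (26,G2,13), (27,G3,14)
Step 2: Sum ranks within each group.
R_1 = 34 (n_1 = 4)
R_2 = 34 (n_2 = 4)
R_3 = 25.5 (n_3 = 3)
R_4 = 11.5 (n_4 = 3)
Step 3: H = 12/(N(N+1)) * sum(R_i^2/n_i) - 3(N+1)
     = 12/(14*15) * (34^2/4 + 34^2/4 + 25.5^2/3 + 11.5^2/3) - 3*15
     = 0.057143 * 838.833 - 45
     = 2.933333.
Step 4: Ties present; correction factor C = 1 - 6/(14^3 - 14) = 0.997802. Corrected H = 2.933333 / 0.997802 = 2.939794.
Step 5: Under H0, H ~ chi^2(3); p-value = 0.401001.
Step 6: alpha = 0.1. fail to reject H0.

H = 2.9398, df = 3, p = 0.401001, fail to reject H0.


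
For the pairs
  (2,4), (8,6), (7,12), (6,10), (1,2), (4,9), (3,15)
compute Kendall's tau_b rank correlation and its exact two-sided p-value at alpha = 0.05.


Step 1: Enumerate the 21 unordered pairs (i,j) with i<j and classify each by sign(x_j-x_i) * sign(y_j-y_i).
  (1,2):dx=+6,dy=+2->C; (1,3):dx=+5,dy=+8->C; (1,4):dx=+4,dy=+6->C; (1,5):dx=-1,dy=-2->C
  (1,6):dx=+2,dy=+5->C; (1,7):dx=+1,dy=+11->C; (2,3):dx=-1,dy=+6->D; (2,4):dx=-2,dy=+4->D
  (2,5):dx=-7,dy=-4->C; (2,6):dx=-4,dy=+3->D; (2,7):dx=-5,dy=+9->D; (3,4):dx=-1,dy=-2->C
  (3,5):dx=-6,dy=-10->C; (3,6):dx=-3,dy=-3->C; (3,7):dx=-4,dy=+3->D; (4,5):dx=-5,dy=-8->C
  (4,6):dx=-2,dy=-1->C; (4,7):dx=-3,dy=+5->D; (5,6):dx=+3,dy=+7->C; (5,7):dx=+2,dy=+13->C
  (6,7):dx=-1,dy=+6->D
Step 2: C = 14, D = 7, total pairs = 21.
Step 3: tau = (C - D)/(n(n-1)/2) = (14 - 7)/21 = 0.333333.
Step 4: Exact two-sided p-value (enumerate n! = 5040 permutations of y under H0): p = 0.381349.
Step 5: alpha = 0.05. fail to reject H0.

tau_b = 0.3333 (C=14, D=7), p = 0.381349, fail to reject H0.


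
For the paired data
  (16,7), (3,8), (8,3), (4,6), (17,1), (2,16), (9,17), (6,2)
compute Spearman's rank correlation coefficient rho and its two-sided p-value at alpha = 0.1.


Step 1: Rank x and y separately (midranks; no ties here).
rank(x): 16->7, 3->2, 8->5, 4->3, 17->8, 2->1, 9->6, 6->4
rank(y): 7->5, 8->6, 3->3, 6->4, 1->1, 16->7, 17->8, 2->2
Step 2: d_i = R_x(i) - R_y(i); compute d_i^2.
  (7-5)^2=4, (2-6)^2=16, (5-3)^2=4, (3-4)^2=1, (8-1)^2=49, (1-7)^2=36, (6-8)^2=4, (4-2)^2=4
sum(d^2) = 118.
Step 3: rho = 1 - 6*118 / (8*(8^2 - 1)) = 1 - 708/504 = -0.404762.
Step 4: Under H0, t = rho * sqrt((n-2)/(1-rho^2)) = -1.0842 ~ t(6).
Step 5: Two-sided p-value from the t-distribution with 6 df = 0.319889.
Step 6: alpha = 0.1. fail to reject H0.

rho = -0.4048, p = 0.319889, fail to reject H0 at alpha = 0.1.


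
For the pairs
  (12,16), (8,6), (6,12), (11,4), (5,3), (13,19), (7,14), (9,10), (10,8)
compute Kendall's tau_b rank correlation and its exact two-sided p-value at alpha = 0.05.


Step 1: Enumerate the 36 unordered pairs (i,j) with i<j and classify each by sign(x_j-x_i) * sign(y_j-y_i).
  (1,2):dx=-4,dy=-10->C; (1,3):dx=-6,dy=-4->C; (1,4):dx=-1,dy=-12->C; (1,5):dx=-7,dy=-13->C
  (1,6):dx=+1,dy=+3->C; (1,7):dx=-5,dy=-2->C; (1,8):dx=-3,dy=-6->C; (1,9):dx=-2,dy=-8->C
  (2,3):dx=-2,dy=+6->D; (2,4):dx=+3,dy=-2->D; (2,5):dx=-3,dy=-3->C; (2,6):dx=+5,dy=+13->C
  (2,7):dx=-1,dy=+8->D; (2,8):dx=+1,dy=+4->C; (2,9):dx=+2,dy=+2->C; (3,4):dx=+5,dy=-8->D
  (3,5):dx=-1,dy=-9->C; (3,6):dx=+7,dy=+7->C; (3,7):dx=+1,dy=+2->C; (3,8):dx=+3,dy=-2->D
  (3,9):dx=+4,dy=-4->D; (4,5):dx=-6,dy=-1->C; (4,6):dx=+2,dy=+15->C; (4,7):dx=-4,dy=+10->D
  (4,8):dx=-2,dy=+6->D; (4,9):dx=-1,dy=+4->D; (5,6):dx=+8,dy=+16->C; (5,7):dx=+2,dy=+11->C
  (5,8):dx=+4,dy=+7->C; (5,9):dx=+5,dy=+5->C; (6,7):dx=-6,dy=-5->C; (6,8):dx=-4,dy=-9->C
  (6,9):dx=-3,dy=-11->C; (7,8):dx=+2,dy=-4->D; (7,9):dx=+3,dy=-6->D; (8,9):dx=+1,dy=-2->D
Step 2: C = 24, D = 12, total pairs = 36.
Step 3: tau = (C - D)/(n(n-1)/2) = (24 - 12)/36 = 0.333333.
Step 4: Exact two-sided p-value (enumerate n! = 362880 permutations of y under H0): p = 0.259518.
Step 5: alpha = 0.05. fail to reject H0.

tau_b = 0.3333 (C=24, D=12), p = 0.259518, fail to reject H0.


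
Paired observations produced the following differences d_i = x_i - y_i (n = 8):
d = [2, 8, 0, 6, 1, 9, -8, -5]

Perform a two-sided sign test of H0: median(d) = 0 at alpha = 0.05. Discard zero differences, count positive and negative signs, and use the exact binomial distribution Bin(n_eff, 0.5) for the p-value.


Step 1: Discard zero differences. Original n = 8; n_eff = number of nonzero differences = 7.
Nonzero differences (with sign): +2, +8, +6, +1, +9, -8, -5
Step 2: Count signs: positive = 5, negative = 2.
Step 3: Under H0: P(positive) = 0.5, so the number of positives S ~ Bin(7, 0.5).
Step 4: Two-sided exact p-value = sum of Bin(7,0.5) probabilities at or below the observed probability = 0.453125.
Step 5: alpha = 0.05. fail to reject H0.

n_eff = 7, pos = 5, neg = 2, p = 0.453125, fail to reject H0.


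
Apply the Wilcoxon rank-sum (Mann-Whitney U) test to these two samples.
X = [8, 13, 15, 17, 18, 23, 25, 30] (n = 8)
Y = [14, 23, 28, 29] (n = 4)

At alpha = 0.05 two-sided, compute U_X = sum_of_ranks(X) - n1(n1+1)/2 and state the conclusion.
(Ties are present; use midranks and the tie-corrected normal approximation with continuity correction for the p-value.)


Step 1: Combine and sort all 12 observations; assign midranks.
sorted (value, group): (8,X), (13,X), (14,Y), (15,X), (17,X), (18,X), (23,X), (23,Y), (25,X), (28,Y), (29,Y), (30,X)
ranks: 8->1, 13->2, 14->3, 15->4, 17->5, 18->6, 23->7.5, 23->7.5, 25->9, 28->10, 29->11, 30->12
Step 2: Rank sum for X: R1 = 1 + 2 + 4 + 5 + 6 + 7.5 + 9 + 12 = 46.5.
Step 3: U_X = R1 - n1(n1+1)/2 = 46.5 - 8*9/2 = 46.5 - 36 = 10.5.
       U_Y = n1*n2 - U_X = 32 - 10.5 = 21.5.
Step 4: Ties are present, so use the tie-corrected normal approximation (with continuity correction) for the p-value.
Step 5: p-value = 0.394938; compare to alpha = 0.05. fail to reject H0.

U_X = 10.5, p = 0.394938, fail to reject H0 at alpha = 0.05.


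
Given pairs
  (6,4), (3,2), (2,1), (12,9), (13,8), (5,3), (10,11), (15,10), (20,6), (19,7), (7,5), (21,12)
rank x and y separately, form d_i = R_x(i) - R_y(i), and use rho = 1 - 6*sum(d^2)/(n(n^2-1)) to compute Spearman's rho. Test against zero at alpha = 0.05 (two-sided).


Step 1: Rank x and y separately (midranks; no ties here).
rank(x): 6->4, 3->2, 2->1, 12->7, 13->8, 5->3, 10->6, 15->9, 20->11, 19->10, 7->5, 21->12
rank(y): 4->4, 2->2, 1->1, 9->9, 8->8, 3->3, 11->11, 10->10, 6->6, 7->7, 5->5, 12->12
Step 2: d_i = R_x(i) - R_y(i); compute d_i^2.
  (4-4)^2=0, (2-2)^2=0, (1-1)^2=0, (7-9)^2=4, (8-8)^2=0, (3-3)^2=0, (6-11)^2=25, (9-10)^2=1, (11-6)^2=25, (10-7)^2=9, (5-5)^2=0, (12-12)^2=0
sum(d^2) = 64.
Step 3: rho = 1 - 6*64 / (12*(12^2 - 1)) = 1 - 384/1716 = 0.776224.
Step 4: Under H0, t = rho * sqrt((n-2)/(1-rho^2)) = 3.8934 ~ t(10).
Step 5: Two-sided p-value from the t-distribution with 10 df = 0.002993.
Step 6: alpha = 0.05. reject H0.

rho = 0.7762, p = 0.002993, reject H0 at alpha = 0.05.


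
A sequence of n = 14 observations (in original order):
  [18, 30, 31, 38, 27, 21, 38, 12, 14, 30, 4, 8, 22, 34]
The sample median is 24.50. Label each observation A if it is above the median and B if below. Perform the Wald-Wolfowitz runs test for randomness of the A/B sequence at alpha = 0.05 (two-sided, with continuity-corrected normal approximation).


Step 1: Compute median = 24.50; label A = above, B = below.
Labels in order: BAAAABABBABBBA  (n_A = 7, n_B = 7)
Step 2: Count runs R = 8.
Step 3: Under H0 (random ordering), E[R] = 2*n_A*n_B/(n_A+n_B) + 1 = 2*7*7/14 + 1 = 8.0000.
        Var[R] = 2*n_A*n_B*(2*n_A*n_B - n_A - n_B) / ((n_A+n_B)^2 * (n_A+n_B-1)) = 8232/2548 = 3.2308.
        SD[R] = 1.7974.
Step 4: R = E[R], so z = 0 with no continuity correction.
Step 5: Two-sided p-value via normal approximation = 2*(1 - Phi(|z|)) = 1.000000.
Step 6: alpha = 0.05. fail to reject H0.

R = 8, z = 0.0000, p = 1.000000, fail to reject H0.


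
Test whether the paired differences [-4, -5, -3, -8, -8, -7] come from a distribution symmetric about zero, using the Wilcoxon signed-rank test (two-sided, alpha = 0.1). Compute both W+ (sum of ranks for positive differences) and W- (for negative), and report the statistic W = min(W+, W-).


Step 1: Drop any zero differences (none here) and take |d_i|.
|d| = [4, 5, 3, 8, 8, 7]
Step 2: Midrank |d_i| (ties get averaged ranks).
ranks: |4|->2, |5|->3, |3|->1, |8|->5.5, |8|->5.5, |7|->4
Step 3: Attach original signs; sum ranks with positive sign and with negative sign.
W+ = 0 = 0
W- = 2 + 3 + 1 + 5.5 + 5.5 + 4 = 21
(Check: W+ + W- = 21 should equal n(n+1)/2 = 21.)
Step 4: Test statistic W = min(W+, W-) = 0.
Step 5: Ties in |d|, so use the tie-corrected normal approximation.
        E[W] = n(n+1)/4 = 6*7/4 = 10.5.
        Tie groups: |d|=8 (t=2); sum(t^3 - t) = 6.
        Var[W] = n(n+1)(2n+1)/24 - sum(t^3-t)/48 = 546/24 - 6/48 = 22.625.
        z = (W - E[W]) / sqrt(Var[W]) = (0 - 10.5) / 4.7566 = -2.2075.
        Two-sided p = 2*Phi(z) = 0.027281.
Step 6: alpha = 0.1. reject H0.

W+ = 0, W- = 21, W = min = 0, p = 0.027281, reject H0.


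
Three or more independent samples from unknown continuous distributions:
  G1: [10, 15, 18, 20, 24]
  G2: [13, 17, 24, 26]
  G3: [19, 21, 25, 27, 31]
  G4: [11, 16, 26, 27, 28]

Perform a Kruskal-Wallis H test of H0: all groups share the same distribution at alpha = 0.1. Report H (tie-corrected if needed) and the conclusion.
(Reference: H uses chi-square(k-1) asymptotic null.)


Step 1: Combine all N = 19 observations and assign midranks.
sorted (value, group, rank): (10,G1,1), (11,G4,2), (13,G2,3), (15,G1,4), (16,G4,5), (17,G2,6), (18,G1,7), (19,G3,8), (20,G1,9), (21,G3,10), (24,G1,11.5), (24,G2,11.5), (25,G3,13), (26,G2,14.5), (26,G4,14.5), (27,G3,16.5), (27,G4,16.5), (28,G4,18), (31,G3,19)
Step 2: Sum ranks within each group.
R_1 = 32.5 (n_1 = 5)
R_2 = 35 (n_2 = 4)
R_3 = 66.5 (n_3 = 5)
R_4 = 56 (n_4 = 5)
Step 3: H = 12/(N(N+1)) * sum(R_i^2/n_i) - 3(N+1)
     = 12/(19*20) * (32.5^2/5 + 35^2/4 + 66.5^2/5 + 56^2/5) - 3*20
     = 0.031579 * 2029.15 - 60
     = 4.078421.
Step 4: Ties present; correction factor C = 1 - 18/(19^3 - 19) = 0.997368. Corrected H = 4.078421 / 0.997368 = 4.089182.
Step 5: Under H0, H ~ chi^2(3); p-value = 0.251994.
Step 6: alpha = 0.1. fail to reject H0.

H = 4.0892, df = 3, p = 0.251994, fail to reject H0.


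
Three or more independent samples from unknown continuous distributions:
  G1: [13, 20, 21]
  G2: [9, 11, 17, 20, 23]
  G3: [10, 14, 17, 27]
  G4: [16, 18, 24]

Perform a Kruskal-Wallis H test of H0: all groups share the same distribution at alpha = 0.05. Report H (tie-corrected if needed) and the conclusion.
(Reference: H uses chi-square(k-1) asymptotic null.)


Step 1: Combine all N = 15 observations and assign midranks.
sorted (value, group, rank): (9,G2,1), (10,G3,2), (11,G2,3), (13,G1,4), (14,G3,5), (16,G4,6), (17,G2,7.5), (17,G3,7.5), (18,G4,9), (20,G1,10.5), (20,G2,10.5), (21,G1,12), (23,G2,13), (24,G4,14), (27,G3,15)
Step 2: Sum ranks within each group.
R_1 = 26.5 (n_1 = 3)
R_2 = 35 (n_2 = 5)
R_3 = 29.5 (n_3 = 4)
R_4 = 29 (n_4 = 3)
Step 3: H = 12/(N(N+1)) * sum(R_i^2/n_i) - 3(N+1)
     = 12/(15*16) * (26.5^2/3 + 35^2/5 + 29.5^2/4 + 29^2/3) - 3*16
     = 0.050000 * 976.979 - 48
     = 0.848958.
Step 4: Ties present; correction factor C = 1 - 12/(15^3 - 15) = 0.996429. Corrected H = 0.848958 / 0.996429 = 0.852001.
Step 5: Under H0, H ~ chi^2(3); p-value = 0.836993.
Step 6: alpha = 0.05. fail to reject H0.

H = 0.8520, df = 3, p = 0.836993, fail to reject H0.


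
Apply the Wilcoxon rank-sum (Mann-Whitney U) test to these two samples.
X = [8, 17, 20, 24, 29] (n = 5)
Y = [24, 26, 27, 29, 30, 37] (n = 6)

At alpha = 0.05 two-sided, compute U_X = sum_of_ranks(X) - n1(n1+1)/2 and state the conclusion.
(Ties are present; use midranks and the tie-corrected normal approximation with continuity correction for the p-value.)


Step 1: Combine and sort all 11 observations; assign midranks.
sorted (value, group): (8,X), (17,X), (20,X), (24,X), (24,Y), (26,Y), (27,Y), (29,X), (29,Y), (30,Y), (37,Y)
ranks: 8->1, 17->2, 20->3, 24->4.5, 24->4.5, 26->6, 27->7, 29->8.5, 29->8.5, 30->10, 37->11
Step 2: Rank sum for X: R1 = 1 + 2 + 3 + 4.5 + 8.5 = 19.
Step 3: U_X = R1 - n1(n1+1)/2 = 19 - 5*6/2 = 19 - 15 = 4.
       U_Y = n1*n2 - U_X = 30 - 4 = 26.
Step 4: Ties are present, so use the tie-corrected normal approximation (with continuity correction) for the p-value.
Step 5: p-value = 0.054129; compare to alpha = 0.05. fail to reject H0.

U_X = 4, p = 0.054129, fail to reject H0 at alpha = 0.05.


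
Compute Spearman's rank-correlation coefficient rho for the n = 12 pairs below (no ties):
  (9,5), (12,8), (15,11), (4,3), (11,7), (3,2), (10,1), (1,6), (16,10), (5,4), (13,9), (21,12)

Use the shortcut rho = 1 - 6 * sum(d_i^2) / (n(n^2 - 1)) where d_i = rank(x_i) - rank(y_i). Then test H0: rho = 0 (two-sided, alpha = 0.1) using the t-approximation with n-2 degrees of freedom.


Step 1: Rank x and y separately (midranks; no ties here).
rank(x): 9->5, 12->8, 15->10, 4->3, 11->7, 3->2, 10->6, 1->1, 16->11, 5->4, 13->9, 21->12
rank(y): 5->5, 8->8, 11->11, 3->3, 7->7, 2->2, 1->1, 6->6, 10->10, 4->4, 9->9, 12->12
Step 2: d_i = R_x(i) - R_y(i); compute d_i^2.
  (5-5)^2=0, (8-8)^2=0, (10-11)^2=1, (3-3)^2=0, (7-7)^2=0, (2-2)^2=0, (6-1)^2=25, (1-6)^2=25, (11-10)^2=1, (4-4)^2=0, (9-9)^2=0, (12-12)^2=0
sum(d^2) = 52.
Step 3: rho = 1 - 6*52 / (12*(12^2 - 1)) = 1 - 312/1716 = 0.818182.
Step 4: Under H0, t = rho * sqrt((n-2)/(1-rho^2)) = 4.5000 ~ t(10).
Step 5: Two-sided p-value from the t-distribution with 10 df = 0.001143.
Step 6: alpha = 0.1. reject H0.

rho = 0.8182, p = 0.001143, reject H0 at alpha = 0.1.


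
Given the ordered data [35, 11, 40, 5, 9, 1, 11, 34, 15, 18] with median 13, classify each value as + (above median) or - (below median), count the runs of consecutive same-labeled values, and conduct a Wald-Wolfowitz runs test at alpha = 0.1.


Step 1: Compute median = 13; label A = above, B = below.
Labels in order: ABABBBBAAA  (n_A = 5, n_B = 5)
Step 2: Count runs R = 5.
Step 3: Under H0 (random ordering), E[R] = 2*n_A*n_B/(n_A+n_B) + 1 = 2*5*5/10 + 1 = 6.0000.
        Var[R] = 2*n_A*n_B*(2*n_A*n_B - n_A - n_B) / ((n_A+n_B)^2 * (n_A+n_B-1)) = 2000/900 = 2.2222.
        SD[R] = 1.4907.
Step 4: Continuity-corrected z = (R + 0.5 - E[R]) / SD[R] = (5 + 0.5 - 6.0000) / 1.4907 = -0.3354.
Step 5: Two-sided p-value via normal approximation = 2*(1 - Phi(|z|)) = 0.737316.
Step 6: alpha = 0.1. fail to reject H0.

R = 5, z = -0.3354, p = 0.737316, fail to reject H0.


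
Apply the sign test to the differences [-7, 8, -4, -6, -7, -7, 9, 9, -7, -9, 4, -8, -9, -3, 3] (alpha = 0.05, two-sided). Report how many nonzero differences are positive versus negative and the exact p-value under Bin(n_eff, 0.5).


Step 1: Discard zero differences. Original n = 15; n_eff = number of nonzero differences = 15.
Nonzero differences (with sign): -7, +8, -4, -6, -7, -7, +9, +9, -7, -9, +4, -8, -9, -3, +3
Step 2: Count signs: positive = 5, negative = 10.
Step 3: Under H0: P(positive) = 0.5, so the number of positives S ~ Bin(15, 0.5).
Step 4: Two-sided exact p-value = sum of Bin(15,0.5) probabilities at or below the observed probability = 0.301758.
Step 5: alpha = 0.05. fail to reject H0.

n_eff = 15, pos = 5, neg = 10, p = 0.301758, fail to reject H0.


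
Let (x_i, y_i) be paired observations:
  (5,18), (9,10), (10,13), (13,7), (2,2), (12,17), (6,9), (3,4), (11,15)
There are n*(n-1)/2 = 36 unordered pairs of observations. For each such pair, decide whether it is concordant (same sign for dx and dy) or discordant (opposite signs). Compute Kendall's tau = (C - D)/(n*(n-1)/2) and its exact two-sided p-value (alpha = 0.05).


Step 1: Enumerate the 36 unordered pairs (i,j) with i<j and classify each by sign(x_j-x_i) * sign(y_j-y_i).
  (1,2):dx=+4,dy=-8->D; (1,3):dx=+5,dy=-5->D; (1,4):dx=+8,dy=-11->D; (1,5):dx=-3,dy=-16->C
  (1,6):dx=+7,dy=-1->D; (1,7):dx=+1,dy=-9->D; (1,8):dx=-2,dy=-14->C; (1,9):dx=+6,dy=-3->D
  (2,3):dx=+1,dy=+3->C; (2,4):dx=+4,dy=-3->D; (2,5):dx=-7,dy=-8->C; (2,6):dx=+3,dy=+7->C
  (2,7):dx=-3,dy=-1->C; (2,8):dx=-6,dy=-6->C; (2,9):dx=+2,dy=+5->C; (3,4):dx=+3,dy=-6->D
  (3,5):dx=-8,dy=-11->C; (3,6):dx=+2,dy=+4->C; (3,7):dx=-4,dy=-4->C; (3,8):dx=-7,dy=-9->C
  (3,9):dx=+1,dy=+2->C; (4,5):dx=-11,dy=-5->C; (4,6):dx=-1,dy=+10->D; (4,7):dx=-7,dy=+2->D
  (4,8):dx=-10,dy=-3->C; (4,9):dx=-2,dy=+8->D; (5,6):dx=+10,dy=+15->C; (5,7):dx=+4,dy=+7->C
  (5,8):dx=+1,dy=+2->C; (5,9):dx=+9,dy=+13->C; (6,7):dx=-6,dy=-8->C; (6,8):dx=-9,dy=-13->C
  (6,9):dx=-1,dy=-2->C; (7,8):dx=-3,dy=-5->C; (7,9):dx=+5,dy=+6->C; (8,9):dx=+8,dy=+11->C
Step 2: C = 25, D = 11, total pairs = 36.
Step 3: tau = (C - D)/(n(n-1)/2) = (25 - 11)/36 = 0.388889.
Step 4: Exact two-sided p-value (enumerate n! = 362880 permutations of y under H0): p = 0.180181.
Step 5: alpha = 0.05. fail to reject H0.

tau_b = 0.3889 (C=25, D=11), p = 0.180181, fail to reject H0.


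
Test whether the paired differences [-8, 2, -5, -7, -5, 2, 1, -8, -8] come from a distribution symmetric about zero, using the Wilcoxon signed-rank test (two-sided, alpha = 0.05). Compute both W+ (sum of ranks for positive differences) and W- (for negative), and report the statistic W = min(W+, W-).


Step 1: Drop any zero differences (none here) and take |d_i|.
|d| = [8, 2, 5, 7, 5, 2, 1, 8, 8]
Step 2: Midrank |d_i| (ties get averaged ranks).
ranks: |8|->8, |2|->2.5, |5|->4.5, |7|->6, |5|->4.5, |2|->2.5, |1|->1, |8|->8, |8|->8
Step 3: Attach original signs; sum ranks with positive sign and with negative sign.
W+ = 2.5 + 2.5 + 1 = 6
W- = 8 + 4.5 + 6 + 4.5 + 8 + 8 = 39
(Check: W+ + W- = 45 should equal n(n+1)/2 = 45.)
Step 4: Test statistic W = min(W+, W-) = 6.
Step 5: Ties in |d|, so use the tie-corrected normal approximation.
        E[W] = n(n+1)/4 = 9*10/4 = 22.5.
        Tie groups: |d|=2 (t=2), |d|=5 (t=2), |d|=8 (t=3); sum(t^3 - t) = 36.
        Var[W] = n(n+1)(2n+1)/24 - sum(t^3-t)/48 = 1710/24 - 36/48 = 70.5.
        z = (W - E[W]) / sqrt(Var[W]) = (6 - 22.5) / 8.3964 = -1.9651.
        Two-sided p = 2*Phi(z) = 0.049400.
Step 6: alpha = 0.05. reject H0.

W+ = 6, W- = 39, W = min = 6, p = 0.049400, reject H0.


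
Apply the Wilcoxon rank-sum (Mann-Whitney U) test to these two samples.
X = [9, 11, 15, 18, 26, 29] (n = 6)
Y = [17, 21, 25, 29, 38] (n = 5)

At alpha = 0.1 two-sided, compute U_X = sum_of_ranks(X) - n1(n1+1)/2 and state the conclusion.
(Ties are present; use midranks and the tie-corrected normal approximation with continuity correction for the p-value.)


Step 1: Combine and sort all 11 observations; assign midranks.
sorted (value, group): (9,X), (11,X), (15,X), (17,Y), (18,X), (21,Y), (25,Y), (26,X), (29,X), (29,Y), (38,Y)
ranks: 9->1, 11->2, 15->3, 17->4, 18->5, 21->6, 25->7, 26->8, 29->9.5, 29->9.5, 38->11
Step 2: Rank sum for X: R1 = 1 + 2 + 3 + 5 + 8 + 9.5 = 28.5.
Step 3: U_X = R1 - n1(n1+1)/2 = 28.5 - 6*7/2 = 28.5 - 21 = 7.5.
       U_Y = n1*n2 - U_X = 30 - 7.5 = 22.5.
Step 4: Ties are present, so use the tie-corrected normal approximation (with continuity correction) for the p-value.
Step 5: p-value = 0.200217; compare to alpha = 0.1. fail to reject H0.

U_X = 7.5, p = 0.200217, fail to reject H0 at alpha = 0.1.


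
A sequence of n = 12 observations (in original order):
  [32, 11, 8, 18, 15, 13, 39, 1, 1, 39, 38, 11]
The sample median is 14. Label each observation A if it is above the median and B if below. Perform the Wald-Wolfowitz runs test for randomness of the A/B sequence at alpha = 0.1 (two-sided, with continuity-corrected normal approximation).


Step 1: Compute median = 14; label A = above, B = below.
Labels in order: ABBAABABBAAB  (n_A = 6, n_B = 6)
Step 2: Count runs R = 8.
Step 3: Under H0 (random ordering), E[R] = 2*n_A*n_B/(n_A+n_B) + 1 = 2*6*6/12 + 1 = 7.0000.
        Var[R] = 2*n_A*n_B*(2*n_A*n_B - n_A - n_B) / ((n_A+n_B)^2 * (n_A+n_B-1)) = 4320/1584 = 2.7273.
        SD[R] = 1.6514.
Step 4: Continuity-corrected z = (R - 0.5 - E[R]) / SD[R] = (8 - 0.5 - 7.0000) / 1.6514 = 0.3028.
Step 5: Two-sided p-value via normal approximation = 2*(1 - Phi(|z|)) = 0.762069.
Step 6: alpha = 0.1. fail to reject H0.

R = 8, z = 0.3028, p = 0.762069, fail to reject H0.


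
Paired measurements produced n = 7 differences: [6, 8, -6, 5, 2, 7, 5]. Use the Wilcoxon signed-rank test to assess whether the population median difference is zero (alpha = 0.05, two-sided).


Step 1: Drop any zero differences (none here) and take |d_i|.
|d| = [6, 8, 6, 5, 2, 7, 5]
Step 2: Midrank |d_i| (ties get averaged ranks).
ranks: |6|->4.5, |8|->7, |6|->4.5, |5|->2.5, |2|->1, |7|->6, |5|->2.5
Step 3: Attach original signs; sum ranks with positive sign and with negative sign.
W+ = 4.5 + 7 + 2.5 + 1 + 6 + 2.5 = 23.5
W- = 4.5 = 4.5
(Check: W+ + W- = 28 should equal n(n+1)/2 = 28.)
Step 4: Test statistic W = min(W+, W-) = 4.5.
Step 5: Ties in |d|, so use the tie-corrected normal approximation.
        E[W] = n(n+1)/4 = 7*8/4 = 14.
        Tie groups: |d|=5 (t=2), |d|=6 (t=2); sum(t^3 - t) = 12.
        Var[W] = n(n+1)(2n+1)/24 - sum(t^3-t)/48 = 840/24 - 12/48 = 34.75.
        z = (W - E[W]) / sqrt(Var[W]) = (4.5 - 14) / 5.8949 = -1.6116.
        Two-sided p = 2*Phi(z) = 0.107058.
Step 6: alpha = 0.05. fail to reject H0.

W+ = 23.5, W- = 4.5, W = min = 4.5, p = 0.107058, fail to reject H0.


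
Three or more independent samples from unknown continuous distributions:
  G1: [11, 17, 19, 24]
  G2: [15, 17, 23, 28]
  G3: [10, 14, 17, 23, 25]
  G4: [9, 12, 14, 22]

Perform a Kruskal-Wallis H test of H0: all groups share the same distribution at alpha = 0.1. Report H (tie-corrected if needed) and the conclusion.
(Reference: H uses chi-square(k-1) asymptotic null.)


Step 1: Combine all N = 17 observations and assign midranks.
sorted (value, group, rank): (9,G4,1), (10,G3,2), (11,G1,3), (12,G4,4), (14,G3,5.5), (14,G4,5.5), (15,G2,7), (17,G1,9), (17,G2,9), (17,G3,9), (19,G1,11), (22,G4,12), (23,G2,13.5), (23,G3,13.5), (24,G1,15), (25,G3,16), (28,G2,17)
Step 2: Sum ranks within each group.
R_1 = 38 (n_1 = 4)
R_2 = 46.5 (n_2 = 4)
R_3 = 46 (n_3 = 5)
R_4 = 22.5 (n_4 = 4)
Step 3: H = 12/(N(N+1)) * sum(R_i^2/n_i) - 3(N+1)
     = 12/(17*18) * (38^2/4 + 46.5^2/4 + 46^2/5 + 22.5^2/4) - 3*18
     = 0.039216 * 1451.33 - 54
     = 2.914706.
Step 4: Ties present; correction factor C = 1 - 36/(17^3 - 17) = 0.992647. Corrected H = 2.914706 / 0.992647 = 2.936296.
Step 5: Under H0, H ~ chi^2(3); p-value = 0.401552.
Step 6: alpha = 0.1. fail to reject H0.

H = 2.9363, df = 3, p = 0.401552, fail to reject H0.


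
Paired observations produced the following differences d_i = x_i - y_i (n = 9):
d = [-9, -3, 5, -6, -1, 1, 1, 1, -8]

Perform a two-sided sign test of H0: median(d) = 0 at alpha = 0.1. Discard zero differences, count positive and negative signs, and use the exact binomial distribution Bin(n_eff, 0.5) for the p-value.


Step 1: Discard zero differences. Original n = 9; n_eff = number of nonzero differences = 9.
Nonzero differences (with sign): -9, -3, +5, -6, -1, +1, +1, +1, -8
Step 2: Count signs: positive = 4, negative = 5.
Step 3: Under H0: P(positive) = 0.5, so the number of positives S ~ Bin(9, 0.5).
Step 4: Two-sided exact p-value = sum of Bin(9,0.5) probabilities at or below the observed probability = 1.000000.
Step 5: alpha = 0.1. fail to reject H0.

n_eff = 9, pos = 4, neg = 5, p = 1.000000, fail to reject H0.


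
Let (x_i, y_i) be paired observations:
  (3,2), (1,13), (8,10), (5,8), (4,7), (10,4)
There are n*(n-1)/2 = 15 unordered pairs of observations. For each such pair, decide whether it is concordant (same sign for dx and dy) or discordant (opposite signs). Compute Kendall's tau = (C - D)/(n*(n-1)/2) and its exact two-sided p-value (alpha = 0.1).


Step 1: Enumerate the 15 unordered pairs (i,j) with i<j and classify each by sign(x_j-x_i) * sign(y_j-y_i).
  (1,2):dx=-2,dy=+11->D; (1,3):dx=+5,dy=+8->C; (1,4):dx=+2,dy=+6->C; (1,5):dx=+1,dy=+5->C
  (1,6):dx=+7,dy=+2->C; (2,3):dx=+7,dy=-3->D; (2,4):dx=+4,dy=-5->D; (2,5):dx=+3,dy=-6->D
  (2,6):dx=+9,dy=-9->D; (3,4):dx=-3,dy=-2->C; (3,5):dx=-4,dy=-3->C; (3,6):dx=+2,dy=-6->D
  (4,5):dx=-1,dy=-1->C; (4,6):dx=+5,dy=-4->D; (5,6):dx=+6,dy=-3->D
Step 2: C = 7, D = 8, total pairs = 15.
Step 3: tau = (C - D)/(n(n-1)/2) = (7 - 8)/15 = -0.066667.
Step 4: Exact two-sided p-value (enumerate n! = 720 permutations of y under H0): p = 1.000000.
Step 5: alpha = 0.1. fail to reject H0.

tau_b = -0.0667 (C=7, D=8), p = 1.000000, fail to reject H0.


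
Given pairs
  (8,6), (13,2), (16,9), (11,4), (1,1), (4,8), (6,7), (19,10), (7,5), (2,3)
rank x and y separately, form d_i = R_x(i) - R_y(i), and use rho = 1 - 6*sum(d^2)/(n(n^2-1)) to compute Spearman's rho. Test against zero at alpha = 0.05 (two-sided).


Step 1: Rank x and y separately (midranks; no ties here).
rank(x): 8->6, 13->8, 16->9, 11->7, 1->1, 4->3, 6->4, 19->10, 7->5, 2->2
rank(y): 6->6, 2->2, 9->9, 4->4, 1->1, 8->8, 7->7, 10->10, 5->5, 3->3
Step 2: d_i = R_x(i) - R_y(i); compute d_i^2.
  (6-6)^2=0, (8-2)^2=36, (9-9)^2=0, (7-4)^2=9, (1-1)^2=0, (3-8)^2=25, (4-7)^2=9, (10-10)^2=0, (5-5)^2=0, (2-3)^2=1
sum(d^2) = 80.
Step 3: rho = 1 - 6*80 / (10*(10^2 - 1)) = 1 - 480/990 = 0.515152.
Step 4: Under H0, t = rho * sqrt((n-2)/(1-rho^2)) = 1.7000 ~ t(8).
Step 5: Two-sided p-value from the t-distribution with 8 df = 0.127553.
Step 6: alpha = 0.05. fail to reject H0.

rho = 0.5152, p = 0.127553, fail to reject H0 at alpha = 0.05.


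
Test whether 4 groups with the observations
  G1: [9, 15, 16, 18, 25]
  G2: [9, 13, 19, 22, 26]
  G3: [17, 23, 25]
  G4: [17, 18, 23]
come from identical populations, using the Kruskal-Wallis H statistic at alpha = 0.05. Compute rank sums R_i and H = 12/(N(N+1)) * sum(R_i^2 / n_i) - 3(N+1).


Step 1: Combine all N = 16 observations and assign midranks.
sorted (value, group, rank): (9,G1,1.5), (9,G2,1.5), (13,G2,3), (15,G1,4), (16,G1,5), (17,G3,6.5), (17,G4,6.5), (18,G1,8.5), (18,G4,8.5), (19,G2,10), (22,G2,11), (23,G3,12.5), (23,G4,12.5), (25,G1,14.5), (25,G3,14.5), (26,G2,16)
Step 2: Sum ranks within each group.
R_1 = 33.5 (n_1 = 5)
R_2 = 41.5 (n_2 = 5)
R_3 = 33.5 (n_3 = 3)
R_4 = 27.5 (n_4 = 3)
Step 3: H = 12/(N(N+1)) * sum(R_i^2/n_i) - 3(N+1)
     = 12/(16*17) * (33.5^2/5 + 41.5^2/5 + 33.5^2/3 + 27.5^2/3) - 3*17
     = 0.044118 * 1195.07 - 51
     = 1.723529.
Step 4: Ties present; correction factor C = 1 - 30/(16^3 - 16) = 0.992647. Corrected H = 1.723529 / 0.992647 = 1.736296.
Step 5: Under H0, H ~ chi^2(3); p-value = 0.628895.
Step 6: alpha = 0.05. fail to reject H0.

H = 1.7363, df = 3, p = 0.628895, fail to reject H0.


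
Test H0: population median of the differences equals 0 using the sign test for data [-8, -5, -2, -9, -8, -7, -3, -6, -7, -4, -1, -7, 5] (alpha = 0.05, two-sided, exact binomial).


Step 1: Discard zero differences. Original n = 13; n_eff = number of nonzero differences = 13.
Nonzero differences (with sign): -8, -5, -2, -9, -8, -7, -3, -6, -7, -4, -1, -7, +5
Step 2: Count signs: positive = 1, negative = 12.
Step 3: Under H0: P(positive) = 0.5, so the number of positives S ~ Bin(13, 0.5).
Step 4: Two-sided exact p-value = sum of Bin(13,0.5) probabilities at or below the observed probability = 0.003418.
Step 5: alpha = 0.05. reject H0.

n_eff = 13, pos = 1, neg = 12, p = 0.003418, reject H0.


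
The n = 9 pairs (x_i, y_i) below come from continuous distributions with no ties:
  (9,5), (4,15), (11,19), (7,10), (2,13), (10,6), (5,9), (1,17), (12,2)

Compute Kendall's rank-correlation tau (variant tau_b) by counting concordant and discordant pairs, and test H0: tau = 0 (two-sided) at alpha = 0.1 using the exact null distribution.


Step 1: Enumerate the 36 unordered pairs (i,j) with i<j and classify each by sign(x_j-x_i) * sign(y_j-y_i).
  (1,2):dx=-5,dy=+10->D; (1,3):dx=+2,dy=+14->C; (1,4):dx=-2,dy=+5->D; (1,5):dx=-7,dy=+8->D
  (1,6):dx=+1,dy=+1->C; (1,7):dx=-4,dy=+4->D; (1,8):dx=-8,dy=+12->D; (1,9):dx=+3,dy=-3->D
  (2,3):dx=+7,dy=+4->C; (2,4):dx=+3,dy=-5->D; (2,5):dx=-2,dy=-2->C; (2,6):dx=+6,dy=-9->D
  (2,7):dx=+1,dy=-6->D; (2,8):dx=-3,dy=+2->D; (2,9):dx=+8,dy=-13->D; (3,4):dx=-4,dy=-9->C
  (3,5):dx=-9,dy=-6->C; (3,6):dx=-1,dy=-13->C; (3,7):dx=-6,dy=-10->C; (3,8):dx=-10,dy=-2->C
  (3,9):dx=+1,dy=-17->D; (4,5):dx=-5,dy=+3->D; (4,6):dx=+3,dy=-4->D; (4,7):dx=-2,dy=-1->C
  (4,8):dx=-6,dy=+7->D; (4,9):dx=+5,dy=-8->D; (5,6):dx=+8,dy=-7->D; (5,7):dx=+3,dy=-4->D
  (5,8):dx=-1,dy=+4->D; (5,9):dx=+10,dy=-11->D; (6,7):dx=-5,dy=+3->D; (6,8):dx=-9,dy=+11->D
  (6,9):dx=+2,dy=-4->D; (7,8):dx=-4,dy=+8->D; (7,9):dx=+7,dy=-7->D; (8,9):dx=+11,dy=-15->D
Step 2: C = 10, D = 26, total pairs = 36.
Step 3: tau = (C - D)/(n(n-1)/2) = (10 - 26)/36 = -0.444444.
Step 4: Exact two-sided p-value (enumerate n! = 362880 permutations of y under H0): p = 0.119439.
Step 5: alpha = 0.1. fail to reject H0.

tau_b = -0.4444 (C=10, D=26), p = 0.119439, fail to reject H0.


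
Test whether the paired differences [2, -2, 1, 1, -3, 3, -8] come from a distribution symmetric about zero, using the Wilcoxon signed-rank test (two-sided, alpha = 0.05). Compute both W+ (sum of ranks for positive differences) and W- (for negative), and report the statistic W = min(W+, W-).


Step 1: Drop any zero differences (none here) and take |d_i|.
|d| = [2, 2, 1, 1, 3, 3, 8]
Step 2: Midrank |d_i| (ties get averaged ranks).
ranks: |2|->3.5, |2|->3.5, |1|->1.5, |1|->1.5, |3|->5.5, |3|->5.5, |8|->7
Step 3: Attach original signs; sum ranks with positive sign and with negative sign.
W+ = 3.5 + 1.5 + 1.5 + 5.5 = 12
W- = 3.5 + 5.5 + 7 = 16
(Check: W+ + W- = 28 should equal n(n+1)/2 = 28.)
Step 4: Test statistic W = min(W+, W-) = 12.
Step 5: Ties in |d|, so use the tie-corrected normal approximation.
        E[W] = n(n+1)/4 = 7*8/4 = 14.
        Tie groups: |d|=1 (t=2), |d|=2 (t=2), |d|=3 (t=2); sum(t^3 - t) = 18.
        Var[W] = n(n+1)(2n+1)/24 - sum(t^3-t)/48 = 840/24 - 18/48 = 34.625.
        z = (W - E[W]) / sqrt(Var[W]) = (12 - 14) / 5.8843 = -0.3399.
        Two-sided p = 2*Phi(z) = 0.733941.
Step 6: alpha = 0.05. fail to reject H0.

W+ = 12, W- = 16, W = min = 12, p = 0.733941, fail to reject H0.


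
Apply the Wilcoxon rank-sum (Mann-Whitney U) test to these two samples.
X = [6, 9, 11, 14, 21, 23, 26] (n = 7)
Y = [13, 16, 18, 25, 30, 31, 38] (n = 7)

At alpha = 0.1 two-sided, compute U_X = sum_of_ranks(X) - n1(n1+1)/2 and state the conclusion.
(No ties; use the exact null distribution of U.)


Step 1: Combine and sort all 14 observations; assign midranks.
sorted (value, group): (6,X), (9,X), (11,X), (13,Y), (14,X), (16,Y), (18,Y), (21,X), (23,X), (25,Y), (26,X), (30,Y), (31,Y), (38,Y)
ranks: 6->1, 9->2, 11->3, 13->4, 14->5, 16->6, 18->7, 21->8, 23->9, 25->10, 26->11, 30->12, 31->13, 38->14
Step 2: Rank sum for X: R1 = 1 + 2 + 3 + 5 + 8 + 9 + 11 = 39.
Step 3: U_X = R1 - n1(n1+1)/2 = 39 - 7*8/2 = 39 - 28 = 11.
       U_Y = n1*n2 - U_X = 49 - 11 = 38.
Step 4: No ties, so the exact null distribution of U (based on enumerating the C(14,7) = 3432 equally likely rank assignments) gives the two-sided p-value.
Step 5: p-value = 0.097319; compare to alpha = 0.1. reject H0.

U_X = 11, p = 0.097319, reject H0 at alpha = 0.1.


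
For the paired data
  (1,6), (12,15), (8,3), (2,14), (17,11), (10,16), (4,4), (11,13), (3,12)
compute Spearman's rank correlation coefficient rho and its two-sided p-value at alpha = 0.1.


Step 1: Rank x and y separately (midranks; no ties here).
rank(x): 1->1, 12->8, 8->5, 2->2, 17->9, 10->6, 4->4, 11->7, 3->3
rank(y): 6->3, 15->8, 3->1, 14->7, 11->4, 16->9, 4->2, 13->6, 12->5
Step 2: d_i = R_x(i) - R_y(i); compute d_i^2.
  (1-3)^2=4, (8-8)^2=0, (5-1)^2=16, (2-7)^2=25, (9-4)^2=25, (6-9)^2=9, (4-2)^2=4, (7-6)^2=1, (3-5)^2=4
sum(d^2) = 88.
Step 3: rho = 1 - 6*88 / (9*(9^2 - 1)) = 1 - 528/720 = 0.266667.
Step 4: Under H0, t = rho * sqrt((n-2)/(1-rho^2)) = 0.7320 ~ t(7).
Step 5: Two-sided p-value from the t-distribution with 7 df = 0.487922.
Step 6: alpha = 0.1. fail to reject H0.

rho = 0.2667, p = 0.487922, fail to reject H0 at alpha = 0.1.


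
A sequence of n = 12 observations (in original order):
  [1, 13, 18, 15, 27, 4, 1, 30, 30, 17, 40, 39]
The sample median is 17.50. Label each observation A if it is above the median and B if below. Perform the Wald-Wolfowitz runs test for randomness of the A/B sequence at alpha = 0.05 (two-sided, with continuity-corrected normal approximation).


Step 1: Compute median = 17.50; label A = above, B = below.
Labels in order: BBABABBAABAA  (n_A = 6, n_B = 6)
Step 2: Count runs R = 8.
Step 3: Under H0 (random ordering), E[R] = 2*n_A*n_B/(n_A+n_B) + 1 = 2*6*6/12 + 1 = 7.0000.
        Var[R] = 2*n_A*n_B*(2*n_A*n_B - n_A - n_B) / ((n_A+n_B)^2 * (n_A+n_B-1)) = 4320/1584 = 2.7273.
        SD[R] = 1.6514.
Step 4: Continuity-corrected z = (R - 0.5 - E[R]) / SD[R] = (8 - 0.5 - 7.0000) / 1.6514 = 0.3028.
Step 5: Two-sided p-value via normal approximation = 2*(1 - Phi(|z|)) = 0.762069.
Step 6: alpha = 0.05. fail to reject H0.

R = 8, z = 0.3028, p = 0.762069, fail to reject H0.


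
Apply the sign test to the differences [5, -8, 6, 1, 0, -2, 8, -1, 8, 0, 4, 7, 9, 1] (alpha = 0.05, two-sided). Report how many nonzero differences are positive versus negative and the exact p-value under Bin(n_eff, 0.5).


Step 1: Discard zero differences. Original n = 14; n_eff = number of nonzero differences = 12.
Nonzero differences (with sign): +5, -8, +6, +1, -2, +8, -1, +8, +4, +7, +9, +1
Step 2: Count signs: positive = 9, negative = 3.
Step 3: Under H0: P(positive) = 0.5, so the number of positives S ~ Bin(12, 0.5).
Step 4: Two-sided exact p-value = sum of Bin(12,0.5) probabilities at or below the observed probability = 0.145996.
Step 5: alpha = 0.05. fail to reject H0.

n_eff = 12, pos = 9, neg = 3, p = 0.145996, fail to reject H0.


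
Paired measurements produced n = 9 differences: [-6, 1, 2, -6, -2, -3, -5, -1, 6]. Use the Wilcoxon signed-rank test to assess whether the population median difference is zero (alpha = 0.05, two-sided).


Step 1: Drop any zero differences (none here) and take |d_i|.
|d| = [6, 1, 2, 6, 2, 3, 5, 1, 6]
Step 2: Midrank |d_i| (ties get averaged ranks).
ranks: |6|->8, |1|->1.5, |2|->3.5, |6|->8, |2|->3.5, |3|->5, |5|->6, |1|->1.5, |6|->8
Step 3: Attach original signs; sum ranks with positive sign and with negative sign.
W+ = 1.5 + 3.5 + 8 = 13
W- = 8 + 8 + 3.5 + 5 + 6 + 1.5 = 32
(Check: W+ + W- = 45 should equal n(n+1)/2 = 45.)
Step 4: Test statistic W = min(W+, W-) = 13.
Step 5: Ties in |d|, so use the tie-corrected normal approximation.
        E[W] = n(n+1)/4 = 9*10/4 = 22.5.
        Tie groups: |d|=1 (t=2), |d|=2 (t=2), |d|=6 (t=3); sum(t^3 - t) = 36.
        Var[W] = n(n+1)(2n+1)/24 - sum(t^3-t)/48 = 1710/24 - 36/48 = 70.5.
        z = (W - E[W]) / sqrt(Var[W]) = (13 - 22.5) / 8.3964 = -1.1314.
        Two-sided p = 2*Phi(z) = 0.257873.
Step 6: alpha = 0.05. fail to reject H0.

W+ = 13, W- = 32, W = min = 13, p = 0.257873, fail to reject H0.


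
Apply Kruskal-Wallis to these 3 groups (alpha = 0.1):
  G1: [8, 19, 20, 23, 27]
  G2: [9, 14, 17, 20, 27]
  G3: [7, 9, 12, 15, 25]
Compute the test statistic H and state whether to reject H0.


Step 1: Combine all N = 15 observations and assign midranks.
sorted (value, group, rank): (7,G3,1), (8,G1,2), (9,G2,3.5), (9,G3,3.5), (12,G3,5), (14,G2,6), (15,G3,7), (17,G2,8), (19,G1,9), (20,G1,10.5), (20,G2,10.5), (23,G1,12), (25,G3,13), (27,G1,14.5), (27,G2,14.5)
Step 2: Sum ranks within each group.
R_1 = 48 (n_1 = 5)
R_2 = 42.5 (n_2 = 5)
R_3 = 29.5 (n_3 = 5)
Step 3: H = 12/(N(N+1)) * sum(R_i^2/n_i) - 3(N+1)
     = 12/(15*16) * (48^2/5 + 42.5^2/5 + 29.5^2/5) - 3*16
     = 0.050000 * 996.1 - 48
     = 1.805000.
Step 4: Ties present; correction factor C = 1 - 18/(15^3 - 15) = 0.994643. Corrected H = 1.805000 / 0.994643 = 1.814722.
Step 5: Under H0, H ~ chi^2(2); p-value = 0.403588.
Step 6: alpha = 0.1. fail to reject H0.

H = 1.8147, df = 2, p = 0.403588, fail to reject H0.


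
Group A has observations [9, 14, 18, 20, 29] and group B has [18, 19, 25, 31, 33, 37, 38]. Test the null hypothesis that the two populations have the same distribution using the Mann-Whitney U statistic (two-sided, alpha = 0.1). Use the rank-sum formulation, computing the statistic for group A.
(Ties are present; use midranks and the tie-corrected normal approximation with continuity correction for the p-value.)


Step 1: Combine and sort all 12 observations; assign midranks.
sorted (value, group): (9,X), (14,X), (18,X), (18,Y), (19,Y), (20,X), (25,Y), (29,X), (31,Y), (33,Y), (37,Y), (38,Y)
ranks: 9->1, 14->2, 18->3.5, 18->3.5, 19->5, 20->6, 25->7, 29->8, 31->9, 33->10, 37->11, 38->12
Step 2: Rank sum for X: R1 = 1 + 2 + 3.5 + 6 + 8 = 20.5.
Step 3: U_X = R1 - n1(n1+1)/2 = 20.5 - 5*6/2 = 20.5 - 15 = 5.5.
       U_Y = n1*n2 - U_X = 35 - 5.5 = 29.5.
Step 4: Ties are present, so use the tie-corrected normal approximation (with continuity correction) for the p-value.
Step 5: p-value = 0.061363; compare to alpha = 0.1. reject H0.

U_X = 5.5, p = 0.061363, reject H0 at alpha = 0.1.
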